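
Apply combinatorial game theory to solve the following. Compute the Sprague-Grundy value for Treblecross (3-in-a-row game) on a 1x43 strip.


Treblecross: place X on empty cells; 3-in-a-row wins.
Playing within two cells of an existing X lets the opponent win at once, so sensible play treats the cells i-2..i+2 around each X as dead. The player left with no safe cell loses, so this is a normal-play take-away game on strips of safe cells.
Placing X at cell i (0-indexed) of a strip of k safe cells leaves independent strips of sizes max(0, i-2) and max(0, k-i-3). Hence G(k) = mex{ G(max(0,i-2)) XOR G(max(0,k-i-3)) : 0 <= i < k }, with G(0) = 0.
G(1): splits (0,0):0^0=0 -> mex({0}) = 1
G(2): splits (0,0):0^0=0 -> mex({0}) = 1
G(3): splits (0,0):0^0=0 -> mex({0}) = 1
G(4): splits (0,1):0^1=1 (0,0):0^0=0 -> mex({0, 1}) = 2
G(5): splits (0,2):0^1=1 (0,1):0^1=1 (0,0):0^0=0 -> mex({0, 1}) = 2
G(6) = mex({1}) = 0
G(7) = mex({0, 1, 2}) = 3
G(8) = mex({0, 1, 2}) = 3
G(9) = mex({0, 2}) = 1
G(10) = mex({0, 2, 3}) = 1
G(11) = mex({0, 3}) = 1
G(12) = mex({1, 3}) = 0
G(13) = mex({0, 1, 2, 3}) = 4
G(14) = mex({0, 1, 2}) = 3
G(15) = mex({0, 1, 2}) = 3
G(16) = mex({0, 1, 2, 4}) = 3
G(17) = mex({0, 1, 3, 4}) = 2
G(18) = mex({0, 1, 3, 4}) = 2
G(19) = mex({0, 1, 3, 5}) = 2
G(20) = mex({0, 1, 2, 3, 5}) = 4
G(21) = mex({0, 1, 2, 3, 5}) = 4
G(22) = mex({1, 2, 6}) = 0
G(23) = mex({0, 1, 2, 3, 4, 6}) = 5
G(24) = mex({0, 1, 2, 3, 4}) = 5
G(25) = mex({0, 1, 3, 4, 7}) = 2
G(26) = mex({0, 1, 3, 4, 5, 7}) = 2
G(27) = mex({0, 1, 3, 5}) = 2
G(28) = mex({0, 1, 2, 5}) = 3
G(29) = mex({0, 1, 2, 4, 5, 6}) = 3
G(30) = mex({1, 2, 4, 6}) = 0
G(31) = mex({0, 1, 2, 3, 4, 6}) = 5
G(32) = mex({1, 2, 3, 4, 7}) = 0
G(33) = mex({0, 3, 7}) = 1
G(34) = mex({0, 2, 3, 5, 7}) = 1
G(35) = mex({0, 2, 3, 5, 6}) = 1
G(36) = mex({0, 1, 2, 5, 6}) = 3
G(37) = mex({0, 1, 2, 4, 5, 6}) = 3
G(38) = mex({0, 1, 2, 4}) = 3
G(39) = mex({0, 1, 2, 3, 4, 7}) = 5
G(40) = mex({0, 1, 2, 3, 4, 5, 7}) = 6
G(41) = mex({0, 1, 2, 3, 5, 7}) = 4
G(42) = mex({0, 1, 2, 3, 5, 6, 7}) = 4
G(43) = mex({0, 2, 3, 5, 6}) = 1
Therefore G(43) = 1.

1


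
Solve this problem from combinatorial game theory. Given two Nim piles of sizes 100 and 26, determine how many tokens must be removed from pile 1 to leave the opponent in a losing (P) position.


Piles: 100 and 26
Current XOR: 100 XOR 26 = 126 (non-zero, so this is an N-position).
To make the XOR zero, we need to find a move that balances the piles.
For pile 1 (size 100): target = 100 XOR 126 = 26
We reduce pile 1 from 100 to 26.
Tokens removed: 100 - 26 = 74
Verification: 26 XOR 26 = 0

74


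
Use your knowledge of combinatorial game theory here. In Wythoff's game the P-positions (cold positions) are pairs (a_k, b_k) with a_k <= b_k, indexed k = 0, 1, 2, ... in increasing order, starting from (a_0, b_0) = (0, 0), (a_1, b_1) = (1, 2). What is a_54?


By Wythoff's theorem, a_k = floor(k * phi) and b_k = floor(k * phi^2) = a_k + k, where phi = (1 + sqrt(5))/2 is the golden ratio.
phi = (1 + sqrt(5))/2 = 1.618034
k = 54
k * phi = 54 * 1.618034 = 87.373835
a_54 = floor(k * phi) = 87

87


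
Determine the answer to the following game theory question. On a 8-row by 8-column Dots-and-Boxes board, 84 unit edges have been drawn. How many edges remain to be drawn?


Grid: 8 x 8 boxes, i.e. 9 rows and 9 columns of dots.
Horizontal edges: (rows + 1) * cols = 9 * 8 = 72
Vertical edges: rows * (cols + 1) = 8 * 9 = 72
Total edges: 72 + 72 = 144
Edges drawn: 84
Remaining: 144 - 84 = 60

60


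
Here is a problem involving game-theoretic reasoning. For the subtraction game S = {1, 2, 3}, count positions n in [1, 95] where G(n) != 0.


Subtraction set S = {1, 2, 3}, so G(n) = n mod 4.
G(n) = 0 when n is a multiple of 4.
Multiples of 4 in [1, 95]: 23
N-positions (nonzero Grundy) = 95 - 23 = 72

72


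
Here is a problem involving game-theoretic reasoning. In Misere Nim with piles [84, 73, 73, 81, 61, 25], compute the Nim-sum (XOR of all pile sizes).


We need the XOR (exclusive or) of all pile sizes.
After XOR-ing pile 1 (size 84): 0 XOR 84 = 84
After XOR-ing pile 2 (size 73): 84 XOR 73 = 29
After XOR-ing pile 3 (size 73): 29 XOR 73 = 84
After XOR-ing pile 4 (size 81): 84 XOR 81 = 5
After XOR-ing pile 5 (size 61): 5 XOR 61 = 56
After XOR-ing pile 6 (size 25): 56 XOR 25 = 33
The Nim-value of this position is 33.

33


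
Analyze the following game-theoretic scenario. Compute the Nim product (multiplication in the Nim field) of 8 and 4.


Nim multiplication is bilinear over XOR: (u XOR v) * w = (u*w) XOR (v*w).
So we split each operand into its bit components and XOR the pairwise Nim products.
8 = 8 (as XOR of powers of 2).
4 = 4 (as XOR of powers of 2).
Using the standard Nim-product table on single bits:
  2*2 = 3,   2*4 = 8,   2*8 = 12,
  4*4 = 6,   4*8 = 11,  8*8 = 13,
and  1*x = x (identity), k*l = l*k (commutative).
Pairwise Nim products:
  8 * 4 = 11
XOR them: 11 = 11.
Result: 8 * 4 = 11 (in Nim).

11


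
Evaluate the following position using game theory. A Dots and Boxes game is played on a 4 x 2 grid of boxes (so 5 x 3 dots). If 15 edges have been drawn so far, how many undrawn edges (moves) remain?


Grid: 4 x 2 boxes, i.e. 5 rows and 3 columns of dots.
Horizontal edges: (rows + 1) * cols = 5 * 2 = 10
Vertical edges: rows * (cols + 1) = 4 * 3 = 12
Total edges: 10 + 12 = 22
Edges drawn: 15
Remaining: 22 - 15 = 7

7


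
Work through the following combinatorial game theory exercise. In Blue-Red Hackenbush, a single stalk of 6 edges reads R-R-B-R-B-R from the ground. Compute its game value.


Edges (from ground): R-R-B-R-B-R
By Berlekamp's sign-expansion rule, a Blue-Red Hackenbush stalk has the value of the surreal number whose sign sequence is the edge sequence with B -> + and R -> -.
Sign sequence: --+-+-
Trace the sign expansion in the surreal number tree, starting from 0:
Edge 1: R (sign -) -> bounds (-inf, 0), value = -1
Edge 2: R (sign -) -> bounds (-inf, -1), value = -2
Edge 3: B (sign +) -> bounds (-2, -1), value = -3/2
Edge 4: R (sign -) -> bounds (-2, -3/2), value = -7/4
Edge 5: B (sign +) -> bounds (-7/4, -3/2), value = -13/8
Edge 6: R (sign -) -> bounds (-7/4, -13/8), value = -27/16
Game value = -27/16

-27/16


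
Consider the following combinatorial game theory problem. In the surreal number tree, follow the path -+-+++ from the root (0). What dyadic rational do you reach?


Sign expansion: -+-+++
Rule: track bounds (lo, hi), initially (-inf, +inf). On '+', the current value becomes lo and we move to the simplest number in (value, hi): value + 1 if hi = +inf, otherwise the midpoint (value + hi)/2. On '-', the current value becomes hi and we move to value - 1 if lo = -inf, otherwise the midpoint (lo + value)/2.
Start at 0.
Step 1: sign = -, move left. Bounds: (-inf, 0). Value = -1
Step 2: sign = +, move right. Bounds: (-1, 0). Value = -1/2
Step 3: sign = -, move left. Bounds: (-1, -1/2). Value = -3/4
Step 4: sign = +, move right. Bounds: (-3/4, -1/2). Value = -5/8
Step 5: sign = +, move right. Bounds: (-5/8, -1/2). Value = -9/16
Step 6: sign = +, move right. Bounds: (-9/16, -1/2). Value = -17/32
The surreal number with sign expansion -+-+++ is -17/32.

-17/32


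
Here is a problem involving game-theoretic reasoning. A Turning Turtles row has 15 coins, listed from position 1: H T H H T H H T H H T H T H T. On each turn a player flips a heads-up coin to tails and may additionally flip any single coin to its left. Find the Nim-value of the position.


Coins: H T H H T H H T H H T H T H T
Key fact: a single head at position k behaves exactly like a Nim heap of size k (turning it to T and optionally flipping a coin at j < k corresponds to moving the heap from k to j, or to 0), and heads combine as a disjunctive sum (two heads at the same place would cancel, matching j XOR j = 0). So the Nim-value is the XOR of the 1-indexed positions of the heads.
Face-up positions (1-indexed): [1, 3, 4, 6, 7, 9, 10, 12, 14]
XOR 0 with 1: 0 XOR 1 = 1
XOR 1 with 3: 1 XOR 3 = 2
XOR 2 with 4: 2 XOR 4 = 6
XOR 6 with 6: 6 XOR 6 = 0
XOR 0 with 7: 0 XOR 7 = 7
XOR 7 with 9: 7 XOR 9 = 14
XOR 14 with 10: 14 XOR 10 = 4
XOR 4 with 12: 4 XOR 12 = 8
XOR 8 with 14: 8 XOR 14 = 6
Nim-value = 6

6


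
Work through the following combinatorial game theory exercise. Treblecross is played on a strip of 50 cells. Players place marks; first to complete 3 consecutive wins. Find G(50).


Treblecross: place X on empty cells; 3-in-a-row wins.
Playing within two cells of an existing X lets the opponent win at once, so sensible play treats the cells i-2..i+2 around each X as dead. The player left with no safe cell loses, so this is a normal-play take-away game on strips of safe cells.
Placing X at cell i (0-indexed) of a strip of k safe cells leaves independent strips of sizes max(0, i-2) and max(0, k-i-3). Hence G(k) = mex{ G(max(0,i-2)) XOR G(max(0,k-i-3)) : 0 <= i < k }, with G(0) = 0.
G(1): splits (0,0):0^0=0 -> mex({0}) = 1
G(2): splits (0,0):0^0=0 -> mex({0}) = 1
G(3): splits (0,0):0^0=0 -> mex({0}) = 1
G(4): splits (0,1):0^1=1 (0,0):0^0=0 -> mex({0, 1}) = 2
G(5): splits (0,2):0^1=1 (0,1):0^1=1 (0,0):0^0=0 -> mex({0, 1}) = 2
G(6) = mex({1}) = 0
G(7) = mex({0, 1, 2}) = 3
G(8) = mex({0, 1, 2}) = 3
G(9) = mex({0, 2}) = 1
G(10) = mex({0, 2, 3}) = 1
G(11) = mex({0, 3}) = 1
G(12) = mex({1, 3}) = 0
G(13) = mex({0, 1, 2, 3}) = 4
G(14) = mex({0, 1, 2}) = 3
G(15) = mex({0, 1, 2}) = 3
G(16) = mex({0, 1, 2, 4}) = 3
G(17) = mex({0, 1, 3, 4}) = 2
G(18) = mex({0, 1, 3, 4}) = 2
G(19) = mex({0, 1, 3, 5}) = 2
G(20) = mex({0, 1, 2, 3, 5}) = 4
G(21) = mex({0, 1, 2, 3, 5}) = 4
G(22) = mex({1, 2, 6}) = 0
G(23) = mex({0, 1, 2, 3, 4, 6}) = 5
G(24) = mex({0, 1, 2, 3, 4}) = 5
G(25) = mex({0, 1, 3, 4, 7}) = 2
G(26) = mex({0, 1, 3, 4, 5, 7}) = 2
G(27) = mex({0, 1, 3, 5}) = 2
G(28) = mex({0, 1, 2, 5}) = 3
G(29) = mex({0, 1, 2, 4, 5, 6}) = 3
G(30) = mex({1, 2, 4, 6}) = 0
G(31) = mex({0, 1, 2, 3, 4, 6}) = 5
G(32) = mex({1, 2, 3, 4, 7}) = 0
G(33) = mex({0, 3, 7}) = 1
G(34) = mex({0, 2, 3, 5, 7}) = 1
G(35) = mex({0, 2, 3, 5, 6}) = 1
G(36) = mex({0, 1, 2, 5, 6}) = 3
G(37) = mex({0, 1, 2, 4, 5, 6}) = 3
G(38) = mex({0, 1, 2, 4}) = 3
G(39) = mex({0, 1, 2, 3, 4, 7}) = 5
G(40) = mex({0, 1, 2, 3, 4, 5, 7}) = 6
G(41) = mex({0, 1, 2, 3, 5, 7}) = 4
G(42) = mex({0, 1, 2, 3, 5, 6, 7}) = 4
G(43) = mex({0, 2, 3, 5, 6}) = 1
G(44) = mex({1, 2, 3, 4, 5, 6}) = 0
G(45) = mex({0, 1, 2, 3, 4, 6, 7}) = 5
G(46) = mex({0, 1, 2, 3, 4, 7}) = 5
G(47) = mex({0, 1, 2, 3, 4, 5, 7}) = 6
G(48) = mex({0, 1, 2, 3, 4, 5, 7}) = 6
G(49) = mex({0, 1, 3, 4, 5, 7}) = 2
G(50) = mex({0, 1, 2, 3, 4, 5, 6}) = 7
Therefore G(50) = 7.

7


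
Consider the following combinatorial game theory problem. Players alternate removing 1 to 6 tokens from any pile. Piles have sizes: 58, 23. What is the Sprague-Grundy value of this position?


Subtraction set: {1, 2, 3, 4, 5, 6}
For this subtraction set, G(n) = n mod 7 (period = max + 1 = 7).
Pile 1 (size 58): G(58) = 58 mod 7 = 2
Pile 2 (size 23): G(23) = 23 mod 7 = 2
Total Grundy value = XOR of all: 2 XOR 2 = 0

0


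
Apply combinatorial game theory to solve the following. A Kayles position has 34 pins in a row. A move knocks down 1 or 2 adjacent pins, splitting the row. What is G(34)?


Kayles: a move removes 1 or 2 adjacent pins from a contiguous row.
Removing pins from a row of k leaves two independent rows (a, b) with a + b = k - 1 (one pin) or a + b = k - 2 (two pins); an end removal gives a = 0.
By Sprague-Grundy, G(k) = mex{ G(a) XOR G(b) } over all these splits. G(0) = 0.
G(1): splits (0,0):0^0=0 -> mex({0}) = 1
G(2): splits (0,1):0^1=1 (0,0):0^0=0 -> mex({0, 1}) = 2
G(3): splits (0,2):0^2=2 (1,1):1^1=0 (0,1):0^1=1 -> mex({0, 1, 2}) = 3
G(4): splits (0,3):0^3=3 (1,2):1^2=3 (0,2):0^2=2 (1,1):1^1=0 -> mex({0, 2, 3}) = 1
G(5): splits (0,4):0^1=1 (1,3):1^3=2 (2,2):2^2=0 (0,3):0^3=3 (1,2):1^2=3 -> mex({0, 1, 2, 3}) = 4
G(6) = mex({0, 1, 2, 4}) = 3
G(7) = mex({0, 1, 3, 4, 5}) = 2
G(8) = mex({0, 2, 3, 5, 6}) = 1
G(9) = mex({0, 1, 2, 3, 6, 7}) = 4
G(10) = mex({0, 1, 3, 4, 5, 7}) = 2
G(11) = mex({0, 1, 2, 3, 4, 5}) = 6
G(12) = mex({0, 1, 2, 3, 5, 6, 7}) = 4
G(13) = mex({0, 2, 3, 4, 6, 7}) = 1
G(14) = mex({0, 1, 4, 5, 6, 7}) = 2
G(15) = mex({0, 1, 2, 3, 4, 5, 6}) = 7
G(16) = mex({0, 2, 3, 5, 6, 7}) = 1
G(17) = mex({0, 1, 2, 3, 5, 6, 7}) = 4
G(18) = mex({0, 1, 2, 4, 5, 6}) = 3
G(19) = mex({0, 1, 3, 4, 5, 7}) = 2
G(20) = mex({0, 2, 3, 4, 5, 6, 7}) = 1
G(21) = mex({0, 1, 2, 3, 5, 6, 7}) = 4
G(22) = mex({0, 1, 2, 3, 4, 5, 7}) = 6
G(23) = mex({0, 1, 2, 3, 4, 5, 6}) = 7
G(24) = mex({0, 1, 2, 3, 5, 6, 7}) = 4
G(25) = mex({0, 2, 3, 4, 6, 7}) = 1
G(26) = mex({0, 1, 3, 4, 5, 6, 7}) = 2
G(27) = mex({0, 1, 2, 3, 4, 5, 6, 7}) = 8
G(28) = mex({0, 1, 2, 3, 4, 6, 7, 8}) = 5
G(29) = mex({0, 1, 2, 3, 5, 6, 7, 8, 9}) = 4
G(30) = mex({0, 1, 2, 3, 4, 5, 6, 9, 10}) = 7
G(31) = mex({0, 1, 3, 4, 5, 7, 10, 11}) = 2
G(32) = mex({0, 2, 3, 4, 5, 6, 7, 9, 11}) = 1
G(33) = mex({0, 1, 2, 3, 4, 5, 6, 7, 9, 12}) = 8
G(34) = mex({0, 1, 2, 3, 4, 5, 7, 8, 11, 12}) = 6
Therefore G(34) = 6.

6


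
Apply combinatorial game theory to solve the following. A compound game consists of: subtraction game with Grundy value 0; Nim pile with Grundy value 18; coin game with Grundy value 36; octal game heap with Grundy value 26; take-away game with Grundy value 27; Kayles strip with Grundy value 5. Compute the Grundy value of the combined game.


By the Sprague-Grundy theorem, the Grundy value of a sum of games is the XOR of individual Grundy values.
subtraction game: Grundy value = 0. Running XOR: 0 XOR 0 = 0
Nim pile: Grundy value = 18. Running XOR: 0 XOR 18 = 18
coin game: Grundy value = 36. Running XOR: 18 XOR 36 = 54
octal game heap: Grundy value = 26. Running XOR: 54 XOR 26 = 44
take-away game: Grundy value = 27. Running XOR: 44 XOR 27 = 55
Kayles strip: Grundy value = 5. Running XOR: 55 XOR 5 = 50
The combined Grundy value is 50.

50


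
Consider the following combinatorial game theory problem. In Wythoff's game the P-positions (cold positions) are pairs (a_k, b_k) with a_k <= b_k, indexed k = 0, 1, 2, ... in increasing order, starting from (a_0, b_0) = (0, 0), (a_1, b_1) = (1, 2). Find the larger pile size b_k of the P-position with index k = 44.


By Wythoff's theorem, a_k = floor(k * phi) and b_k = floor(k * phi^2) = a_k + k, where phi = (1 + sqrt(5))/2 is the golden ratio.
phi = (1 + sqrt(5))/2 = 1.618034
phi^2 = phi + 1 = 2.618034
k = 44
k * phi^2 = 44 * 2.618034 = 115.193496
b_44 = floor(k * phi^2) = 115 (check: a_44 + k = 71 + 44 = 115)

115


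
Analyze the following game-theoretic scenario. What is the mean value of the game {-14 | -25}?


Game = {-14 | -25}, a switch {a | b} with numbers a > b.
Its thermograph has left wall a - t and right wall b + t, which meet at t = (a - b)/2, where both equal (a + b)/2. So the mast (mean value) is at (a + b)/2.
Mean = (-14 + (-25))/2 = -39/2 = -39/2

-39/2


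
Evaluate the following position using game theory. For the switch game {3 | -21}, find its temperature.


The game is {3 | -21}, a switch {a | b} with numbers a > b.
Cooling {a | b} by t gives {a - t | b + t}, which stops being hot when a - t = b + t, i.e. at t = (a - b)/2. So the temperature of a switch is (a - b)/2.
Temperature = (Left option - Right option) / 2
= (3 - (-21)) / 2
= 24 / 2
= 12

12


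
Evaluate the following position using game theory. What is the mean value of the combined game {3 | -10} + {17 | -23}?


G1 = {3 | -10}, G2 = {17 | -23}
Each is a switch {a | b} with numbers a > b; its mean value is (a + b)/2, and mean value is additive over game sums: m(G1 + G2) = m(G1) + m(G2).
Mean of G1 = (3 + (-10))/2 = -7/2 = -7/2
Mean of G2 = (17 + (-23))/2 = -6/2 = -3
Mean of G1 + G2 = -7/2 + -3 = -13/2

-13/2


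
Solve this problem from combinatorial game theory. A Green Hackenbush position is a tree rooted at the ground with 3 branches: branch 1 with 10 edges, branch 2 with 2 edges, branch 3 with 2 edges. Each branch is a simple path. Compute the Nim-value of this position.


The tree has 3 branches from the ground vertex.
In Green Hackenbush, the Nim-value of a simple path of length k is k.
Branch 1: length 10, Nim-value = 10
Branch 2: length 2, Nim-value = 2
Branch 3: length 2, Nim-value = 2
Total Nim-value = XOR of all branch values:
0 XOR 10 = 10
10 XOR 2 = 8
8 XOR 2 = 10
Nim-value of the tree = 10

10


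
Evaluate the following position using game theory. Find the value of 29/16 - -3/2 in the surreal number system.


x = 29/16, y = -3/2
Converting to common denominator: 16
x = 29/16, y = -24/16
x - y = 29/16 - -3/2 = 53/16

53/16


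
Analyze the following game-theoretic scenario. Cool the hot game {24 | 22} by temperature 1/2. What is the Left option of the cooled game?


Original game: {24 | 22} (a switch {a | b} with a > b).
Cooling by t (for t below the temperature (a - b)/2 = 1) taxes each move by t: {a | b} cooled by t is {a - t | b + t}.
Cooling amount: t = 1/2
Cooled Left option: 24 - 1/2 = 47/2
Cooled Right option: 22 + 1/2 = 45/2
Cooled game: {47/2 | 45/2}
Left option = 47/2

47/2


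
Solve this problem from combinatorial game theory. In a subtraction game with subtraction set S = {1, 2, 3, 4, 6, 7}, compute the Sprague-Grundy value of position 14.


The subtraction set is S = {1, 2, 3, 4, 6, 7}.
G(k) = mex{ G(k - s) : s in S, s <= k }. We compute iteratively: G(0) = 0.
G(1) = mex({0}) = 1
G(2) = mex({0, 1}) = 2
G(3) = mex({0, 1, 2}) = 3
G(4) = mex({0, 1, 2, 3}) = 4
G(5) = mex({1, 2, 3, 4}) = 0
G(6) = mex({0, 2, 3, 4}) = 1
G(7) = mex({0, 1, 3, 4}) = 2
G(8) = mex({0, 1, 2, 4}) = 3
G(9) = mex({0, 1, 2, 3}) = 4
G(10) = mex({1, 2, 3, 4}) = 0
G(11) = mex({0, 2, 3, 4}) = 1
Observe that G(5)..G(11) = 0, 1, 2, 3, 4, 0, 1 repeats G(0)..G(6) = 0, 1, 2, 3, 4, 0, 1.
For k >= max(S) = 7, G(k) is determined by the previous 7 values G(k-7)..G(k-1); a window of 7 consecutive values has recurred shifted by 5, so by induction G(k + 5) = G(k) for all k >= 0: the sequence is periodic from the start with period 5.
One period: G(0..4) = 0, 1, 2, 3, 4.
14 mod 5 = 4, so G(14) = G(4) = 4.

4


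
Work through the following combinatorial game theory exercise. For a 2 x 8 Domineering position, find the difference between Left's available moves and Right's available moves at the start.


Board is 2 x 8 (rows x cols).
Left (vertical) placements: (rows-1) * cols = 1 * 8 = 8
Right (horizontal) placements: rows * (cols-1) = 2 * 7 = 14
Advantage = Left - Right = 8 - 14 = -6

-6


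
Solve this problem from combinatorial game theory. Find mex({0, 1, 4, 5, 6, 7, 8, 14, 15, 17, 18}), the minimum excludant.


Set = {0, 1, 4, 5, 6, 7, 8, 14, 15, 17, 18}
0 is in the set.
1 is in the set.
2 is NOT in the set. This is the mex.
mex = 2

2


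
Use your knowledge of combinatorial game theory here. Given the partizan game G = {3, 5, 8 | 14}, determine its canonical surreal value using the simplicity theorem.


Left options: {3, 5, 8}, max = 8
Right options: {14}, min = 14
All options are numbers and max(Left) < min(Right), so by the simplicity theorem the value is the simplest (earliest-born) number strictly between 8 and 14.
Integers 9 through 13 all lie strictly between 8 and 14.
Among integers, the simplest (lowest birthday = smallest |n|; 0 is born on day 0, +-n on day n) is 9.
No non-integer in the interval can be simpler: if x is a non-integer in the interval, then floor(x) or ceil(x) also lies in the interval (the interval contains an integer), and both are proper prefixes of x's sign expansion, i.e. born earlier. So the game value is 9.
Game value = 9

9


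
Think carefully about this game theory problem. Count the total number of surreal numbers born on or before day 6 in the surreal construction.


Day 0: {|} = 0 is born. Count = 1.
Day n: the number of surreal numbers born by day n is 2^(n+1) - 1.
By day 0: 2^1 - 1 = 1
By day 1: 2^2 - 1 = 3
By day 2: 2^3 - 1 = 7
By day 3: 2^4 - 1 = 15
By day 4: 2^5 - 1 = 31
By day 5: 2^6 - 1 = 63
By day 6: 2^7 - 1 = 127
By day 6: 127 surreal numbers.

127


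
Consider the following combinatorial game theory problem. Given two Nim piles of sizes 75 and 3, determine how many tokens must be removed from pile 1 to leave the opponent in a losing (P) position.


Piles: 75 and 3
Current XOR: 75 XOR 3 = 72 (non-zero, so this is an N-position).
To make the XOR zero, we need to find a move that balances the piles.
For pile 1 (size 75): target = 75 XOR 72 = 3
We reduce pile 1 from 75 to 3.
Tokens removed: 75 - 3 = 72
Verification: 3 XOR 3 = 0

72


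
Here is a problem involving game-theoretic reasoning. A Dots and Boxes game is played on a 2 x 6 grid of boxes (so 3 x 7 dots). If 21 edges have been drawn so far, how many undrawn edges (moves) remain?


Grid: 2 x 6 boxes, i.e. 3 rows and 7 columns of dots.
Horizontal edges: (rows + 1) * cols = 3 * 6 = 18
Vertical edges: rows * (cols + 1) = 2 * 7 = 14
Total edges: 18 + 14 = 32
Edges drawn: 21
Remaining: 32 - 21 = 11

11


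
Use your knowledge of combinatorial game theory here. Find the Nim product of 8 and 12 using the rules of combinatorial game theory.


Nim multiplication is bilinear over XOR: (u XOR v) * w = (u*w) XOR (v*w).
So we split each operand into its bit components and XOR the pairwise Nim products.
8 = 8 (as XOR of powers of 2).
12 = 4 + 8 (as XOR of powers of 2).
Using the standard Nim-product table on single bits:
  2*2 = 3,   2*4 = 8,   2*8 = 12,
  4*4 = 6,   4*8 = 11,  8*8 = 13,
and  1*x = x (identity), k*l = l*k (commutative).
Pairwise Nim products:
  8 * 4 = 11
  8 * 8 = 13
XOR them: 11 XOR 13 = 6.
Result: 8 * 12 = 6 (in Nim).

6


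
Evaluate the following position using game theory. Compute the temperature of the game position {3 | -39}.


The game is {3 | -39}, a switch {a | b} with numbers a > b.
Cooling {a | b} by t gives {a - t | b + t}, which stops being hot when a - t = b + t, i.e. at t = (a - b)/2. So the temperature of a switch is (a - b)/2.
Temperature = (Left option - Right option) / 2
= (3 - (-39)) / 2
= 42 / 2
= 21

21


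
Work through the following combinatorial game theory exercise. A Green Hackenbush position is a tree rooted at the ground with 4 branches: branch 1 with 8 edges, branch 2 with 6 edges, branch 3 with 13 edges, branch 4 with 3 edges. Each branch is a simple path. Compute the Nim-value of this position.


The tree has 4 branches from the ground vertex.
In Green Hackenbush, the Nim-value of a simple path of length k is k.
Branch 1: length 8, Nim-value = 8
Branch 2: length 6, Nim-value = 6
Branch 3: length 13, Nim-value = 13
Branch 4: length 3, Nim-value = 3
Total Nim-value = XOR of all branch values:
0 XOR 8 = 8
8 XOR 6 = 14
14 XOR 13 = 3
3 XOR 3 = 0
Nim-value of the tree = 0

0


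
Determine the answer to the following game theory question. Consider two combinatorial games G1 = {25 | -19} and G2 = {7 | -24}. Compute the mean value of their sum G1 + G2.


G1 = {25 | -19}, G2 = {7 | -24}
Each is a switch {a | b} with numbers a > b; its mean value is (a + b)/2, and mean value is additive over game sums: m(G1 + G2) = m(G1) + m(G2).
Mean of G1 = (25 + (-19))/2 = 6/2 = 3
Mean of G2 = (7 + (-24))/2 = -17/2 = -17/2
Mean of G1 + G2 = 3 + -17/2 = -11/2

-11/2


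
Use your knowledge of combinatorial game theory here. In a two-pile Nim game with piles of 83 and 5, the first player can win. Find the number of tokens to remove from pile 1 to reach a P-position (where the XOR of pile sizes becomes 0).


Piles: 83 and 5
Current XOR: 83 XOR 5 = 86 (non-zero, so this is an N-position).
To make the XOR zero, we need to find a move that balances the piles.
For pile 1 (size 83): target = 83 XOR 86 = 5
We reduce pile 1 from 83 to 5.
Tokens removed: 83 - 5 = 78
Verification: 5 XOR 5 = 0

78


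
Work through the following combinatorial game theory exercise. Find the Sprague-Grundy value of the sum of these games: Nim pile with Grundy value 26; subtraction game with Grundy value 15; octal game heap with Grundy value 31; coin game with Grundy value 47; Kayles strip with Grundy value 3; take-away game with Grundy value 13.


By the Sprague-Grundy theorem, the Grundy value of a sum of games is the XOR of individual Grundy values.
Nim pile: Grundy value = 26. Running XOR: 0 XOR 26 = 26
subtraction game: Grundy value = 15. Running XOR: 26 XOR 15 = 21
octal game heap: Grundy value = 31. Running XOR: 21 XOR 31 = 10
coin game: Grundy value = 47. Running XOR: 10 XOR 47 = 37
Kayles strip: Grundy value = 3. Running XOR: 37 XOR 3 = 38
take-away game: Grundy value = 13. Running XOR: 38 XOR 13 = 43
The combined Grundy value is 43.

43


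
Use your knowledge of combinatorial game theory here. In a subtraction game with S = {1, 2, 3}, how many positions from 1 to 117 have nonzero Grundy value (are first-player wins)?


Subtraction set S = {1, 2, 3}, so G(n) = n mod 4.
G(n) = 0 when n is a multiple of 4.
Multiples of 4 in [1, 117]: 29
N-positions (nonzero Grundy) = 117 - 29 = 88

88


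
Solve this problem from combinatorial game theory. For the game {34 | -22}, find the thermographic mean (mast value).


Game = {34 | -22}, a switch {a | b} with numbers a > b.
Its thermograph has left wall a - t and right wall b + t, which meet at t = (a - b)/2, where both equal (a + b)/2. So the mast (mean value) is at (a + b)/2.
Mean = (34 + (-22))/2 = 12/2 = 6

6


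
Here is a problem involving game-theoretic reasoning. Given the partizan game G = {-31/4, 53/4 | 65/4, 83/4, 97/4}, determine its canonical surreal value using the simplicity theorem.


Left options: {-31/4, 53/4}, max = 53/4
Right options: {65/4, 83/4, 97/4}, min = 65/4
All options are numbers and max(Left) < min(Right), so by the simplicity theorem the value is the simplest (earliest-born) number strictly between 53/4 and 65/4.
Integers 14 through 16 all lie strictly between 53/4 and 65/4.
Among integers, the simplest (lowest birthday = smallest |n|; 0 is born on day 0, +-n on day n) is 14.
No non-integer in the interval can be simpler: if x is a non-integer in the interval, then floor(x) or ceil(x) also lies in the interval (the interval contains an integer), and both are proper prefixes of x's sign expansion, i.e. born earlier. So the game value is 14.
Game value = 14

14


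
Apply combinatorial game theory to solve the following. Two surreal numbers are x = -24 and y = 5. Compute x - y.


x = -24, y = 5
x - y = -24 - 5 = -29

-29


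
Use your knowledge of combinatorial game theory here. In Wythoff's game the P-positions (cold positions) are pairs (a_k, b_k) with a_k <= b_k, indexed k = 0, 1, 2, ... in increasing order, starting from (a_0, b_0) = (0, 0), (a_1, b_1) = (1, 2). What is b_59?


By Wythoff's theorem, a_k = floor(k * phi) and b_k = floor(k * phi^2) = a_k + k, where phi = (1 + sqrt(5))/2 is the golden ratio.
phi = (1 + sqrt(5))/2 = 1.618034
phi^2 = phi + 1 = 2.618034
k = 59
k * phi^2 = 59 * 2.618034 = 154.464005
b_59 = floor(k * phi^2) = 154 (check: a_59 + k = 95 + 59 = 154)

154


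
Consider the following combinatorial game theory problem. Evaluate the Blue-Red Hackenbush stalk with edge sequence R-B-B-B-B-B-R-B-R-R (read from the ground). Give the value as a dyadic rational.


Edges (from ground): R-B-B-B-B-B-R-B-R-R
By Berlekamp's sign-expansion rule, a Blue-Red Hackenbush stalk has the value of the surreal number whose sign sequence is the edge sequence with B -> + and R -> -.
Sign sequence: -+++++-+--
Trace the sign expansion in the surreal number tree, starting from 0:
Edge 1: R (sign -) -> bounds (-inf, 0), value = -1
Edge 2: B (sign +) -> bounds (-1, 0), value = -1/2
Edge 3: B (sign +) -> bounds (-1/2, 0), value = -1/4
Edge 4: B (sign +) -> bounds (-1/4, 0), value = -1/8
Edge 5: B (sign +) -> bounds (-1/8, 0), value = -1/16
Edge 6: B (sign +) -> bounds (-1/16, 0), value = -1/32
Edge 7: R (sign -) -> bounds (-1/16, -1/32), value = -3/64
Edge 8: B (sign +) -> bounds (-3/64, -1/32), value = -5/128
Edge 9: R (sign -) -> bounds (-3/64, -5/128), value = -11/256
Edge 10: R (sign -) -> bounds (-3/64, -11/256), value = -23/512
Game value = -23/512

-23/512


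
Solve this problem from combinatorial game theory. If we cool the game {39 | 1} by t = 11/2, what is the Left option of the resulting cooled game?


Original game: {39 | 1} (a switch {a | b} with a > b).
Cooling by t (for t below the temperature (a - b)/2 = 19) taxes each move by t: {a | b} cooled by t is {a - t | b + t}.
Cooling amount: t = 11/2
Cooled Left option: 39 - 11/2 = 67/2
Cooled Right option: 1 + 11/2 = 13/2
Cooled game: {67/2 | 13/2}
Left option = 67/2

67/2


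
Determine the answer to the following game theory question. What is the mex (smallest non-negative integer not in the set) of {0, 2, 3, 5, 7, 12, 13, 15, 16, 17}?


Set = {0, 2, 3, 5, 7, 12, 13, 15, 16, 17}
0 is in the set.
1 is NOT in the set. This is the mex.
mex = 1

1


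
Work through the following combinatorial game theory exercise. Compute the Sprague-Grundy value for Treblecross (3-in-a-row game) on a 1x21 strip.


Treblecross: place X on empty cells; 3-in-a-row wins.
Playing within two cells of an existing X lets the opponent win at once, so sensible play treats the cells i-2..i+2 around each X as dead. The player left with no safe cell loses, so this is a normal-play take-away game on strips of safe cells.
Placing X at cell i (0-indexed) of a strip of k safe cells leaves independent strips of sizes max(0, i-2) and max(0, k-i-3). Hence G(k) = mex{ G(max(0,i-2)) XOR G(max(0,k-i-3)) : 0 <= i < k }, with G(0) = 0.
G(1): splits (0,0):0^0=0 -> mex({0}) = 1
G(2): splits (0,0):0^0=0 -> mex({0}) = 1
G(3): splits (0,0):0^0=0 -> mex({0}) = 1
G(4): splits (0,1):0^1=1 (0,0):0^0=0 -> mex({0, 1}) = 2
G(5): splits (0,2):0^1=1 (0,1):0^1=1 (0,0):0^0=0 -> mex({0, 1}) = 2
G(6) = mex({1}) = 0
G(7) = mex({0, 1, 2}) = 3
G(8) = mex({0, 1, 2}) = 3
G(9) = mex({0, 2}) = 1
G(10) = mex({0, 2, 3}) = 1
G(11) = mex({0, 3}) = 1
G(12) = mex({1, 3}) = 0
G(13) = mex({0, 1, 2, 3}) = 4
G(14) = mex({0, 1, 2}) = 3
G(15) = mex({0, 1, 2}) = 3
G(16) = mex({0, 1, 2, 4}) = 3
G(17) = mex({0, 1, 3, 4}) = 2
G(18) = mex({0, 1, 3, 4}) = 2
G(19) = mex({0, 1, 3, 5}) = 2
G(20) = mex({0, 1, 2, 3, 5}) = 4
G(21) = mex({0, 1, 2, 3, 5}) = 4
Therefore G(21) = 4.

4


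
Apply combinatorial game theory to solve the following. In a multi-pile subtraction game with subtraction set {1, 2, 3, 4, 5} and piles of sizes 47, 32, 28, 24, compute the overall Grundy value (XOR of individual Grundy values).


Subtraction set: {1, 2, 3, 4, 5}
For this subtraction set, G(n) = n mod 6 (period = max + 1 = 6).
Pile 1 (size 47): G(47) = 47 mod 6 = 5
Pile 2 (size 32): G(32) = 32 mod 6 = 2
Pile 3 (size 28): G(28) = 28 mod 6 = 4
Pile 4 (size 24): G(24) = 24 mod 6 = 0
Total Grundy value = XOR of all: 5 XOR 2 XOR 4 XOR 0 = 3

3


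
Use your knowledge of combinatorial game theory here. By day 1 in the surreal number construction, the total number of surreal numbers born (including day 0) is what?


Day 0: {|} = 0 is born. Count = 1.
Day n: the number of surreal numbers born by day n is 2^(n+1) - 1.
By day 0: 2^1 - 1 = 1
By day 1: 2^2 - 1 = 3
By day 1: 3 surreal numbers.

3


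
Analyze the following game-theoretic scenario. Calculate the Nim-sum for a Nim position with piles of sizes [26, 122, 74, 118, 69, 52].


We need the XOR (exclusive or) of all pile sizes.
After XOR-ing pile 1 (size 26): 0 XOR 26 = 26
After XOR-ing pile 2 (size 122): 26 XOR 122 = 96
After XOR-ing pile 3 (size 74): 96 XOR 74 = 42
After XOR-ing pile 4 (size 118): 42 XOR 118 = 92
After XOR-ing pile 5 (size 69): 92 XOR 69 = 25
After XOR-ing pile 6 (size 52): 25 XOR 52 = 45
The Nim-value of this position is 45.

45


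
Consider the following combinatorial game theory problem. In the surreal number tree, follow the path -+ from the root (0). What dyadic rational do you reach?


Sign expansion: -+
Rule: track bounds (lo, hi), initially (-inf, +inf). On '+', the current value becomes lo and we move to the simplest number in (value, hi): value + 1 if hi = +inf, otherwise the midpoint (value + hi)/2. On '-', the current value becomes hi and we move to value - 1 if lo = -inf, otherwise the midpoint (lo + value)/2.
Start at 0.
Step 1: sign = -, move left. Bounds: (-inf, 0). Value = -1
Step 2: sign = +, move right. Bounds: (-1, 0). Value = -1/2
The surreal number with sign expansion -+ is -1/2.

-1/2


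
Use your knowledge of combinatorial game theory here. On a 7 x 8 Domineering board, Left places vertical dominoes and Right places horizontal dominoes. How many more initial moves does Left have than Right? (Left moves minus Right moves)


Board is 7 x 8 (rows x cols).
Left (vertical) placements: (rows-1) * cols = 6 * 8 = 48
Right (horizontal) placements: rows * (cols-1) = 7 * 7 = 49
Advantage = Left - Right = 48 - 49 = -1

-1


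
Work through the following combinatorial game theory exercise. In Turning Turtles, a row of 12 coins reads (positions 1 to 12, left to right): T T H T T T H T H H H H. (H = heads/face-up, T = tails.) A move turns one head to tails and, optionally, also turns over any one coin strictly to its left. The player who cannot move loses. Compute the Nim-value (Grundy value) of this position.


Coins: T T H T T T H T H H H H
Key fact: a single head at position k behaves exactly like a Nim heap of size k (turning it to T and optionally flipping a coin at j < k corresponds to moving the heap from k to j, or to 0), and heads combine as a disjunctive sum (two heads at the same place would cancel, matching j XOR j = 0). So the Nim-value is the XOR of the 1-indexed positions of the heads.
Face-up positions (1-indexed): [3, 7, 9, 10, 11, 12]
XOR 0 with 3: 0 XOR 3 = 3
XOR 3 with 7: 3 XOR 7 = 4
XOR 4 with 9: 4 XOR 9 = 13
XOR 13 with 10: 13 XOR 10 = 7
XOR 7 with 11: 7 XOR 11 = 12
XOR 12 with 12: 12 XOR 12 = 0
Nim-value = 0

0


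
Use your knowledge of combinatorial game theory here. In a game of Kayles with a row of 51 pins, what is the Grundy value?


Kayles: a move removes 1 or 2 adjacent pins from a contiguous row.
Removing pins from a row of k leaves two independent rows (a, b) with a + b = k - 1 (one pin) or a + b = k - 2 (two pins); an end removal gives a = 0.
By Sprague-Grundy, G(k) = mex{ G(a) XOR G(b) } over all these splits. G(0) = 0.
G(1): splits (0,0):0^0=0 -> mex({0}) = 1
G(2): splits (0,1):0^1=1 (0,0):0^0=0 -> mex({0, 1}) = 2
G(3): splits (0,2):0^2=2 (1,1):1^1=0 (0,1):0^1=1 -> mex({0, 1, 2}) = 3
G(4): splits (0,3):0^3=3 (1,2):1^2=3 (0,2):0^2=2 (1,1):1^1=0 -> mex({0, 2, 3}) = 1
G(5): splits (0,4):0^1=1 (1,3):1^3=2 (2,2):2^2=0 (0,3):0^3=3 (1,2):1^2=3 -> mex({0, 1, 2, 3}) = 4
G(6) = mex({0, 1, 2, 4}) = 3
G(7) = mex({0, 1, 3, 4, 5}) = 2
G(8) = mex({0, 2, 3, 5, 6}) = 1
G(9) = mex({0, 1, 2, 3, 6, 7}) = 4
G(10) = mex({0, 1, 3, 4, 5, 7}) = 2
G(11) = mex({0, 1, 2, 3, 4, 5}) = 6
G(12) = mex({0, 1, 2, 3, 5, 6, 7}) = 4
G(13) = mex({0, 2, 3, 4, 6, 7}) = 1
G(14) = mex({0, 1, 4, 5, 6, 7}) = 2
G(15) = mex({0, 1, 2, 3, 4, 5, 6}) = 7
G(16) = mex({0, 2, 3, 5, 6, 7}) = 1
G(17) = mex({0, 1, 2, 3, 5, 6, 7}) = 4
G(18) = mex({0, 1, 2, 4, 5, 6}) = 3
G(19) = mex({0, 1, 3, 4, 5, 7}) = 2
G(20) = mex({0, 2, 3, 4, 5, 6, 7}) = 1
G(21) = mex({0, 1, 2, 3, 5, 6, 7}) = 4
G(22) = mex({0, 1, 2, 3, 4, 5, 7}) = 6
G(23) = mex({0, 1, 2, 3, 4, 5, 6}) = 7
G(24) = mex({0, 1, 2, 3, 5, 6, 7}) = 4
G(25) = mex({0, 2, 3, 4, 6, 7}) = 1
G(26) = mex({0, 1, 3, 4, 5, 6, 7}) = 2
G(27) = mex({0, 1, 2, 3, 4, 5, 6, 7}) = 8
G(28) = mex({0, 1, 2, 3, 4, 6, 7, 8}) = 5
G(29) = mex({0, 1, 2, 3, 5, 6, 7, 8, 9}) = 4
G(30) = mex({0, 1, 2, 3, 4, 5, 6, 9, 10}) = 7
G(31) = mex({0, 1, 3, 4, 5, 7, 10, 11}) = 2
G(32) = mex({0, 2, 3, 4, 5, 6, 7, 9, 11}) = 1
G(33) = mex({0, 1, 2, 3, 4, 5, 6, 7, 9, 12}) = 8
G(34) = mex({0, 1, 2, 3, 4, 5, 7, 8, 11, 12}) = 6
G(35) = mex({0, 1, 2, 3, 4, 5, 6, 8, 9, 10, 11}) = 7
G(36) = mex({0, 1, 2, 3, 5, 6, 7, 9, 10}) = 4
G(37) = mex({0, 2, 3, 4, 6, 7, 9, 10, 11, 12}) = 1
G(38) = mex({0, 1, 3, 4, 5, 6, 7, 9, 10, 11, 12}) = 2
G(39) = mex({0, 1, 2, 4, 5, 6, 7, 9, 10, 12, 14}) = 3
G(40) = mex({0, 2, 3, 4, 6, 7, 11, 12, 14}) = 1
G(41) = mex({0, 1, 2, 3, 5, 6, 7, 9, 10, 11, 12}) = 4
G(42) = mex({0, 1, 2, 3, 4, 5, 6, 9, 10}) = 7
G(43) = mex({0, 1, 3, 4, 5, 7, 9, 10, 12, 15}) = 2
G(44) = mex({0, 2, 3, 4, 5, 6, 7, 9, 10, 12, 15}) = 1
G(45) = mex({0, 1, 2, 3, 4, 5, 6, 7, 9, 10, 12, 14}) = 8
G(46) = mex({0, 1, 3, 4, 5, 7, 8, 11, 12, 14}) = 2
G(47) = mex({0, 1, 2, 3, 4, 5, 6, 8, 9, 10, 11, 12}) = 7
G(48) = mex({0, 1, 2, 3, 5, 6, 7, 9, 10}) = 4
G(49) = mex({0, 2, 3, 4, 6, 7, 9, 10, 11, 12, 15}) = 1
G(50) = mex({0, 1, 4, 5, 6, 7, 9, 11, 12, 14, 15}) = 2
G(51) = mex({0, 1, 2, 3, 4, 5, 6, 7, 9, 12, 14, 15}) = 8
Therefore G(51) = 8.

8


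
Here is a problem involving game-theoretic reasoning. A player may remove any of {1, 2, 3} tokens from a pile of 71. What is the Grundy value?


The subtraction set is S = {1, 2, 3}.
G(k) = mex{ G(k - s) : s in S, s <= k }. We compute iteratively: G(0) = 0.
G(1) = mex({0}) = 1
G(2) = mex({0, 1}) = 2
G(3) = mex({0, 1, 2}) = 3
G(4) = mex({1, 2, 3}) = 0
G(5) = mex({0, 2, 3}) = 1
G(6) = mex({0, 1, 3}) = 2
Observe that G(4)..G(6) = 0, 1, 2 repeats G(0)..G(2) = 0, 1, 2.
For k >= max(S) = 3, G(k) is determined by the previous 3 values G(k-3)..G(k-1); a window of 3 consecutive values has recurred shifted by 4, so by induction G(k + 4) = G(k) for all k >= 0: the sequence is periodic from the start with period 4.
One period: G(0..3) = 0, 1, 2, 3.
71 mod 4 = 3, so G(71) = G(3) = 3.

3


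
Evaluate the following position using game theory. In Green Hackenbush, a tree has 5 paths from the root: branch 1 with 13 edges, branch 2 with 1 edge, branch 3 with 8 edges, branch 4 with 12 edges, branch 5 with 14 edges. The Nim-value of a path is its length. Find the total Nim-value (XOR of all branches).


The tree has 5 branches from the ground vertex.
In Green Hackenbush, the Nim-value of a simple path of length k is k.
Branch 1: length 13, Nim-value = 13
Branch 2: length 1, Nim-value = 1
Branch 3: length 8, Nim-value = 8
Branch 4: length 12, Nim-value = 12
Branch 5: length 14, Nim-value = 14
Total Nim-value = XOR of all branch values:
0 XOR 13 = 13
13 XOR 1 = 12
12 XOR 8 = 4
4 XOR 12 = 8
8 XOR 14 = 6
Nim-value of the tree = 6

6


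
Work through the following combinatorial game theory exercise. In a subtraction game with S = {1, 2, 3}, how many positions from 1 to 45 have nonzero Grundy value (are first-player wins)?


Subtraction set S = {1, 2, 3}, so G(n) = n mod 4.
G(n) = 0 when n is a multiple of 4.
Multiples of 4 in [1, 45]: 11
N-positions (nonzero Grundy) = 45 - 11 = 34

34


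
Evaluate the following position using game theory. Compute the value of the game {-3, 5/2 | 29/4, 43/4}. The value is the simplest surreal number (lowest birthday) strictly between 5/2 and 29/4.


Left options: {-3, 5/2}, max = 5/2
Right options: {29/4, 43/4}, min = 29/4
All options are numbers and max(Left) < min(Right), so by the simplicity theorem the value is the simplest (earliest-born) number strictly between 5/2 and 29/4.
Integers 3 through 7 all lie strictly between 5/2 and 29/4.
Among integers, the simplest (lowest birthday = smallest |n|; 0 is born on day 0, +-n on day n) is 3.
No non-integer in the interval can be simpler: if x is a non-integer in the interval, then floor(x) or ceil(x) also lies in the interval (the interval contains an integer), and both are proper prefixes of x's sign expansion, i.e. born earlier. So the game value is 3.
Game value = 3

3


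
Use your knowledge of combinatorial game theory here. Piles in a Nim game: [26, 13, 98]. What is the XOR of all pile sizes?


We need the XOR (exclusive or) of all pile sizes.
After XOR-ing pile 1 (size 26): 0 XOR 26 = 26
After XOR-ing pile 2 (size 13): 26 XOR 13 = 23
After XOR-ing pile 3 (size 98): 23 XOR 98 = 117
The Nim-value of this position is 117.

117


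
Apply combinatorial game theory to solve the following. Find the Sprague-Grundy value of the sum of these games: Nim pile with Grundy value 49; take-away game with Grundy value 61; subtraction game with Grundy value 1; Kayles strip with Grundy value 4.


By the Sprague-Grundy theorem, the Grundy value of a sum of games is the XOR of individual Grundy values.
Nim pile: Grundy value = 49. Running XOR: 0 XOR 49 = 49
take-away game: Grundy value = 61. Running XOR: 49 XOR 61 = 12
subtraction game: Grundy value = 1. Running XOR: 12 XOR 1 = 13
Kayles strip: Grundy value = 4. Running XOR: 13 XOR 4 = 9
The combined Grundy value is 9.

9


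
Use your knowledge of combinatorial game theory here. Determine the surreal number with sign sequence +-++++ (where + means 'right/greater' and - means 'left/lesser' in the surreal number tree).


Sign expansion: +-++++
Rule: track bounds (lo, hi), initially (-inf, +inf). On '+', the current value becomes lo and we move to the simplest number in (value, hi): value + 1 if hi = +inf, otherwise the midpoint (value + hi)/2. On '-', the current value becomes hi and we move to value - 1 if lo = -inf, otherwise the midpoint (lo + value)/2.
Start at 0.
Step 1: sign = +, move right. Bounds: (0, +inf). Value = 1
Step 2: sign = -, move left. Bounds: (0, 1). Value = 1/2
Step 3: sign = +, move right. Bounds: (1/2, 1). Value = 3/4
Step 4: sign = +, move right. Bounds: (3/4, 1). Value = 7/8
Step 5: sign = +, move right. Bounds: (7/8, 1). Value = 15/16
Step 6: sign = +, move right. Bounds: (15/16, 1). Value = 31/32
The surreal number with sign expansion +-++++ is 31/32.

31/32
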